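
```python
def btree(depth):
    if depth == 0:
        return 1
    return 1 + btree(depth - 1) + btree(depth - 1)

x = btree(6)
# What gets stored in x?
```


btree(6)
= 1 + btree(5) + btree(5)
= 1 + 2 * btree(5)
btree(k) = 2^(k+1) - 1
btree(0) = 1
btree(1) = 3
btree(2) = 7
btree(3) = 15
btree(4) = 31
btree(6) = 2^7 - 1 = 127


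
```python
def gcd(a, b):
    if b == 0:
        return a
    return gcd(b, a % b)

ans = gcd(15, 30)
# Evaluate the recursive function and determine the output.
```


gcd(15, 30)
= gcd(30, 15 % 30) = gcd(30, 15)
= gcd(15, 30 % 15) = gcd(15, 0)
b == 0, return a = 15


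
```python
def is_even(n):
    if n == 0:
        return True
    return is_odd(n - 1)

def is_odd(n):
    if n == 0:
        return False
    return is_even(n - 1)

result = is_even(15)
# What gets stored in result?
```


is_even(15)
= is_odd(14)
= is_even(13)
= is_odd(12)
= is_even(11)
= is_odd(10)
= is_even(9)
= is_odd(8)
= is_even(7)
= is_odd(6)
= is_even(5)
= is_odd(4)
= is_even(3)
= is_odd(2)
= is_even(1)
= is_odd(0)
n == 0: return False
= False


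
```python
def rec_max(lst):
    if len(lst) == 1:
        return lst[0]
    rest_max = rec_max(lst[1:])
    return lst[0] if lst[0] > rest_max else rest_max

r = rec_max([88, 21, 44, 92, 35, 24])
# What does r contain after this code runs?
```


rec_max([88, 21, 44, 92, 35, 24])
= compare 88 with rec_max([21, 44, 92, 35, 24])
= compare 21 with rec_max([44, 92, 35, 24])
= compare 44 with rec_max([92, 35, 24])
= compare 92 with rec_max([35, 24])
= compare 35 with rec_max([24])
Base: rec_max([24]) = 24
compare 35 with 24: max = 35
compare 92 with 35: max = 92
compare 44 with 92: max = 92
compare 21 with 92: max = 92
compare 88 with 92: max = 92
= 92


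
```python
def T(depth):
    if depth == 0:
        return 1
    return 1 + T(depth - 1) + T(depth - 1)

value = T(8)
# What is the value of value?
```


T(8)
= 1 + T(7) + T(7)
= 1 + 2 * T(7)
T(k) = 2^(k+1) - 1
T(0) = 1
T(1) = 3
T(2) = 7
T(3) = 15
T(4) = 31
T(8) = 2^9 - 1 = 511


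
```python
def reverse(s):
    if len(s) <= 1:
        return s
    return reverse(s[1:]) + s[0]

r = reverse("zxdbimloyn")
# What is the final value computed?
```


reverse("zxdbimloyn")
= reverse("xdbimloyn") + "z"
= reverse("dbimloyn") + "x" + "z"
= reverse("bimloyn") + "d" + "x" + "z"
= reverse("imloyn") + "b" + "d" + "x" + "z"
= reverse("mloyn") + "i" + "b" + "d" + "x" + "z"
= reverse("loyn") + "m" + "i" + "b" + "d" + "x" + "z"
= reverse("oyn") + "l" + "m" + "i" + "b" + "d" + "x" + "z"
= reverse("yn") + "o" + "l" + "m" + "i" + "b" + "d" + "x" + "z"
= reverse("n") + "y" + "o" + "l" + "m" + "i" + "b" + "d" + "x" + "z"
= "n" + "y" + "o" + "l" + "m" + "i" + "b" + "d" + "x" + "z"
= "nyolmibdxz"


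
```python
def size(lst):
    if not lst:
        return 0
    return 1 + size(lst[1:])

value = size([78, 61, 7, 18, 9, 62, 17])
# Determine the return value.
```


size([78, 61, 7, 18, 9, 62, 17])
= 1 + size([61, 7, 18, 9, 62, 17])
= 1 + 1 + size([7, 18, 9, 62, 17])
= 1 + 1 + 1 + size([18, 9, 62, 17])
= 1 + 1 + 1 + 1 + size([9, 62, 17])
= 1 + 1 + 1 + 1 + 1 + size([62, 17])
= 1 + 1 + 1 + 1 + 1 + 1 + size([17])
= 1 + 1 + 1 + 1 + 1 + 1 + 1 + size([])
= 1 + 1 + 1 + 1 + 1 + 1 + 1 + 0
= 7


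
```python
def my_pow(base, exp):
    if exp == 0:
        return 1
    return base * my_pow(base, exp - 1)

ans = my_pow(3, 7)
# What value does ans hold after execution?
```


my_pow(3, 7)
= 3 * my_pow(3, 6)
= 3 * 3 * my_pow(3, 5)
= 3 * 3 * 3 * my_pow(3, 4)
= 3 * 3 * 3 * 3 * my_pow(3, 3)
= 3 * 3 * 3 * 3 * 3 * my_pow(3, 2)
= 3 * 3 * 3 * 3 * 3 * 3 * my_pow(3, 1)
= 3 * 3 * 3 * 3 * 3 * 3 * 3 * my_pow(3, 0)
= 3 * 3 * 3 * 3 * 3 * 3 * 3 * 1
= 2187


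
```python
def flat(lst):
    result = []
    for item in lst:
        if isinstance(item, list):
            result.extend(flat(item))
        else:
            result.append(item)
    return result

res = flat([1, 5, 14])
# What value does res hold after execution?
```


flat([1, 5, 14])
Processing each element:
  1 is not a list -> append 1
  5 is not a list -> append 5
  14 is not a list -> append 14
= [1, 5, 14]


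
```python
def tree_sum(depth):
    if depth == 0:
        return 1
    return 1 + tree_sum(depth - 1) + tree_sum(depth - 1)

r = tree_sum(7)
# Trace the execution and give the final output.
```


tree_sum(7)
= 1 + tree_sum(6) + tree_sum(6)
= 1 + 2 * tree_sum(6)
tree_sum(k) = 2^(k+1) - 1
tree_sum(0) = 1
tree_sum(1) = 3
tree_sum(2) = 7
tree_sum(3) = 15
tree_sum(4) = 31
tree_sum(7) = 2^8 - 1 = 255


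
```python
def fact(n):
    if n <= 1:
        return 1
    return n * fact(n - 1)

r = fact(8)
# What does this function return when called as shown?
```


fact(8)
= 8 * fact(7)
= 8 * 7 * fact(6)
= 8 * 7 * 6 * fact(5)
= 8 * 7 * 6 * 5 * fact(4)
= 8 * 7 * 6 * 5 * 4 * fact(3)
= 8 * 7 * 6 * 5 * 4 * 3 * fact(2)
= 8 * 7 * 6 * 5 * 4 * 3 * 2 * fact(1)
= 8 * 7 * 6 * 5 * 4 * 3 * 2 * 1
= 40320


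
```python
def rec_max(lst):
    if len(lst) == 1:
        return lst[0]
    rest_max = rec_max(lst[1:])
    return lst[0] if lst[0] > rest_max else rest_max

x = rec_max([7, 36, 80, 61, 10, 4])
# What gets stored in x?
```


rec_max([7, 36, 80, 61, 10, 4])
= compare 7 with rec_max([36, 80, 61, 10, 4])
= compare 36 with rec_max([80, 61, 10, 4])
= compare 80 with rec_max([61, 10, 4])
= compare 61 with rec_max([10, 4])
= compare 10 with rec_max([4])
Base: rec_max([4]) = 4
compare 10 with 4: max = 10
compare 61 with 10: max = 61
compare 80 with 61: max = 80
compare 36 with 80: max = 80
compare 7 with 80: max = 80
= 80


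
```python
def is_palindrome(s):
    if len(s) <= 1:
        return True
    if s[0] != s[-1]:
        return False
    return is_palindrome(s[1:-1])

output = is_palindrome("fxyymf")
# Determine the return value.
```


is_palindrome("fxyymf")
"fxyymf": s[0]='f' == s[-1]='f' -> is_palindrome("xyym")
"xyym": s[0]='x' != s[-1]='m' -> False
= False


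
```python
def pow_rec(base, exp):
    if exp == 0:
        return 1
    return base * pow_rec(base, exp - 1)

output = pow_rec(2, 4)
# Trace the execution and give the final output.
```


pow_rec(2, 4)
= 2 * pow_rec(2, 3)
= 2 * 2 * pow_rec(2, 2)
= 2 * 2 * 2 * pow_rec(2, 1)
= 2 * 2 * 2 * 2 * pow_rec(2, 0)
= 2 * 2 * 2 * 2 * 1
= 16


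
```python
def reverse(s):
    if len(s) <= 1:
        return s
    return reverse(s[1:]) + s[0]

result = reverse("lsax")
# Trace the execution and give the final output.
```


reverse("lsax")
= reverse("sax") + "l"
= reverse("ax") + "s" + "l"
= reverse("x") + "a" + "s" + "l"
= "x" + "a" + "s" + "l"
= "xasl"


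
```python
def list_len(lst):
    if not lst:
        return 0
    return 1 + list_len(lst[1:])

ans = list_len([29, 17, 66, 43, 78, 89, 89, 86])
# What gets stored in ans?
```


list_len([29, 17, 66, 43, 78, 89, 89, 86])
= 1 + list_len([17, 66, 43, 78, 89, 89, 86])
= 1 + 1 + list_len([66, 43, 78, 89, 89, 86])
= 1 + 1 + 1 + list_len([43, 78, 89, 89, 86])
= 1 + 1 + 1 + 1 + list_len([78, 89, 89, 86])
= 1 + 1 + 1 + 1 + 1 + list_len([89, 89, 86])
= 1 + 1 + 1 + 1 + 1 + 1 + list_len([89, 86])
= 1 + 1 + 1 + 1 + 1 + 1 + 1 + list_len([86])
= 1 + 1 + 1 + 1 + 1 + 1 + 1 + 1 + list_len([])
= 1 + 1 + 1 + 1 + 1 + 1 + 1 + 1 + 0
= 8


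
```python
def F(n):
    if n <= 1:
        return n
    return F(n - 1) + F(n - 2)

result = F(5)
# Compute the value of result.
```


F(5)
= F(4) + F(3)
= (F(3) + F(2)) + F(3)
Computing bottom-up: F(0)=0, F(1)=1, F(2)=1, F(3)=2, F(4)=3, F(5)=5
= 5


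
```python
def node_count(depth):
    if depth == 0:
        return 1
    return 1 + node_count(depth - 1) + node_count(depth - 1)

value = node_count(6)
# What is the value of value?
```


node_count(6)
= 1 + node_count(5) + node_count(5)
= 1 + 2 * node_count(5)
node_count(k) = 2^(k+1) - 1
node_count(0) = 1
node_count(1) = 3
node_count(2) = 7
node_count(3) = 15
node_count(4) = 31
node_count(6) = 2^7 - 1 = 127


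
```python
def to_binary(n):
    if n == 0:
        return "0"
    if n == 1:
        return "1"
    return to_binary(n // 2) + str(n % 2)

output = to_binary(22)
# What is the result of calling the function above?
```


to_binary(22)
= to_binary(11) + "0"
= to_binary(5) + "1" + "0"
= to_binary(2) + "1" + "1" + "0"
= to_binary(1) + "0" + "1" + "1" + "0"
= "1" + "0" + "1" + "1" + "0"
= "10110"


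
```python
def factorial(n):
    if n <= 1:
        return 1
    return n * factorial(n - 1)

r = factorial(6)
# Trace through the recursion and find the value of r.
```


factorial(6)
= 6 * factorial(5)
= 6 * 5 * factorial(4)
= 6 * 5 * 4 * factorial(3)
= 6 * 5 * 4 * 3 * factorial(2)
= 6 * 5 * 4 * 3 * 2 * factorial(1)
= 6 * 5 * 4 * 3 * 2 * 1
= 720


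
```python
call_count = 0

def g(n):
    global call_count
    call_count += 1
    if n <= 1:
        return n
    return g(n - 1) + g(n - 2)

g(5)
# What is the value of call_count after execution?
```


g(5) calls g(4) and g(3); each non-base call branches into two more.
Let C(k) = total number of calls made by g(k), including the call to g(k) itself.
Base cases: C(0) = 1, C(1) = 1
Recurrence: C(k) = 1 + C(k-1) + C(k-2)
  C(2) = 1 + C(1) + C(0) = 1 + 1 + 1 = 3
  C(3) = 1 + C(2) + C(1) = 1 + 3 + 1 = 5
  C(4) = 1 + C(3) + C(2) = 1 + 5 + 3 = 9
  C(5) = 1 + C(4) + C(3) = 1 + 9 + 5 = 15
Total calls = C(5) = 15


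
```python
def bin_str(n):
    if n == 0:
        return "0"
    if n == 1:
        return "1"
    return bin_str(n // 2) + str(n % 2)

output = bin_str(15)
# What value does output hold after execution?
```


bin_str(15)
= bin_str(7) + "1"
= bin_str(3) + "1" + "1"
= bin_str(1) + "1" + "1" + "1"
= "1" + "1" + "1" + "1"
= "1111"


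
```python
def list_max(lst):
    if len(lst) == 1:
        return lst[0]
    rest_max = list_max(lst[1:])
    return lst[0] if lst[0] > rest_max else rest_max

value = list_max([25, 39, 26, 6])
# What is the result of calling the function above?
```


list_max([25, 39, 26, 6])
= compare 25 with list_max([39, 26, 6])
= compare 39 with list_max([26, 6])
= compare 26 with list_max([6])
Base: list_max([6]) = 6
compare 26 with 6: max = 26
compare 39 with 26: max = 39
compare 25 with 39: max = 39
= 39


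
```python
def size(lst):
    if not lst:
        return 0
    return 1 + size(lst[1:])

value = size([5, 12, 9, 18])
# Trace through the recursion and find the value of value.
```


size([5, 12, 9, 18])
= 1 + size([12, 9, 18])
= 1 + 1 + size([9, 18])
= 1 + 1 + 1 + size([18])
= 1 + 1 + 1 + 1 + size([])
= 1 + 1 + 1 + 1 + 0
= 4


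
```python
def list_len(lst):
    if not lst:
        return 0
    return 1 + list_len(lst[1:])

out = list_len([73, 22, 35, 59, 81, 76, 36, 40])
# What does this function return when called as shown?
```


list_len([73, 22, 35, 59, 81, 76, 36, 40])
= 1 + list_len([22, 35, 59, 81, 76, 36, 40])
= 1 + 1 + list_len([35, 59, 81, 76, 36, 40])
= 1 + 1 + 1 + list_len([59, 81, 76, 36, 40])
= 1 + 1 + 1 + 1 + list_len([81, 76, 36, 40])
= 1 + 1 + 1 + 1 + 1 + list_len([76, 36, 40])
= 1 + 1 + 1 + 1 + 1 + 1 + list_len([36, 40])
= 1 + 1 + 1 + 1 + 1 + 1 + 1 + list_len([40])
= 1 + 1 + 1 + 1 + 1 + 1 + 1 + 1 + list_len([])
= 1 + 1 + 1 + 1 + 1 + 1 + 1 + 1 + 0
= 8


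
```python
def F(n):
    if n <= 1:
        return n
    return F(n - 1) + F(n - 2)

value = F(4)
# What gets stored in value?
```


F(4)
= F(3) + F(2)
= (F(2) + F(1)) + F(2)
Computing bottom-up: F(0)=0, F(1)=1, F(2)=1, F(3)=2, F(4)=3
= 3


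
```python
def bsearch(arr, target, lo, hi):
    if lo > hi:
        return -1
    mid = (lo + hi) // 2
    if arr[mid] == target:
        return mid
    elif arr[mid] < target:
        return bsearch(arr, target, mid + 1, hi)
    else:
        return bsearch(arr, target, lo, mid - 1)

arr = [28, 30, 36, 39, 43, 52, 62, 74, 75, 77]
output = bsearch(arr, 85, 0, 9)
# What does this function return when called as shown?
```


bsearch(arr, 85, 0, 9)
lo=0, hi=9, mid=4, arr[mid]=43
43 < 85, search right half
lo=5, hi=9, mid=7, arr[mid]=74
74 < 85, search right half
lo=8, hi=9, mid=8, arr[mid]=75
75 < 85, search right half
lo=9, hi=9, mid=9, arr[mid]=77
77 < 85, search right half
lo > hi, target not found, return -1
= -1


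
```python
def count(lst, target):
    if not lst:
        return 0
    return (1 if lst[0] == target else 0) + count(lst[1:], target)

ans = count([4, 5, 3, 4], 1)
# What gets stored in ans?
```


count([4, 5, 3, 4], 1)
lst[0]=4 != 1: 0 + count([5, 3, 4], 1)
lst[0]=5 != 1: 0 + count([3, 4], 1)
lst[0]=3 != 1: 0 + count([4], 1)
lst[0]=4 != 1: 0 + count([], 1)
= 0


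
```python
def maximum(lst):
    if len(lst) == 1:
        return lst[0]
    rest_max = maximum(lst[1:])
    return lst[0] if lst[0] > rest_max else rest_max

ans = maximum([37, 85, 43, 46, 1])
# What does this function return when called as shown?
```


maximum([37, 85, 43, 46, 1])
= compare 37 with maximum([85, 43, 46, 1])
= compare 85 with maximum([43, 46, 1])
= compare 43 with maximum([46, 1])
= compare 46 with maximum([1])
Base: maximum([1]) = 1
compare 46 with 1: max = 46
compare 43 with 46: max = 46
compare 85 with 46: max = 85
compare 37 with 85: max = 85
= 85


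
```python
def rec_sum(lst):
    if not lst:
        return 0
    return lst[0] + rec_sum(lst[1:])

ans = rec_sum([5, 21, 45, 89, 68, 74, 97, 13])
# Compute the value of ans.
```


rec_sum([5, 21, 45, 89, 68, 74, 97, 13])
= 5 + rec_sum([21, 45, 89, 68, 74, 97, 13])
= 5 + 21 + rec_sum([45, 89, 68, 74, 97, 13])
= 5 + 21 + 45 + rec_sum([89, 68, 74, 97, 13])
= 5 + 21 + 45 + 89 + rec_sum([68, 74, 97, 13])
= 5 + 21 + 45 + 89 + 68 + rec_sum([74, 97, 13])
= 5 + 21 + 45 + 89 + 68 + 74 + rec_sum([97, 13])
= 5 + 21 + 45 + 89 + 68 + 74 + 97 + rec_sum([13])
= 5 + 21 + 45 + 89 + 68 + 74 + 97 + 13 + rec_sum([])
= 5 + 21 + 45 + 89 + 68 + 74 + 97 + 13 + 0
= 412


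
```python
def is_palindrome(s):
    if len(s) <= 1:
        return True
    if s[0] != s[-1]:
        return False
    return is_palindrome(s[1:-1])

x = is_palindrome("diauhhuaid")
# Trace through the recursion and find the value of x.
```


is_palindrome("diauhhuaid")
"diauhhuaid": s[0]='d' == s[-1]='d' -> is_palindrome("iauhhuai")
"iauhhuai": s[0]='i' == s[-1]='i' -> is_palindrome("auhhua")
"auhhua": s[0]='a' == s[-1]='a' -> is_palindrome("uhhu")
"uhhu": s[0]='u' == s[-1]='u' -> is_palindrome("hh")
"hh": s[0]='h' == s[-1]='h' -> is_palindrome("")
"": len <= 1 -> True
= True


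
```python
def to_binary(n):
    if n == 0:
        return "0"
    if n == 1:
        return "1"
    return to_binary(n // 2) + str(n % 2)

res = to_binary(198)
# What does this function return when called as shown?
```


to_binary(198)
= to_binary(99) + "0"
= to_binary(49) + "1" + "0"
= to_binary(24) + "1" + "1" + "0"
= to_binary(12) + "0" + "1" + "1" + "0"
= to_binary(6) + "0" + "0" + "1" + "1" + "0"
= to_binary(3) + "0" + "0" + "0" + "1" + "1" + "0"
= to_binary(1) + "1" + "0" + "0" + "0" + "1" + "1" + "0"
= "1" + "1" + "0" + "0" + "0" + "1" + "1" + "0"
= "11000110"


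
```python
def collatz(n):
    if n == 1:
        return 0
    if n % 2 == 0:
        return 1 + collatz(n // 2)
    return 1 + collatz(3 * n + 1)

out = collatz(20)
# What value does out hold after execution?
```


collatz(20)
20 is even -> collatz(10)
10 is even -> collatz(5)
5 is odd -> 3*5+1 = 16 -> collatz(16)
16 is even -> collatz(8)
8 is even -> collatz(4)
4 is even -> collatz(2)
2 is even -> collatz(1)
Reached 1 after 7 steps
= 7


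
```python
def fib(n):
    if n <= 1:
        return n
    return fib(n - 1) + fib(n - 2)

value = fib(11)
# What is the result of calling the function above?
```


fib(11)
= fib(10) + fib(9)
= (fib(9) + fib(8)) + fib(9)
Computing bottom-up: fib(0)=0, fib(1)=1, fib(2)=1, fib(3)=2, fib(4)=3, fib(5)=5, fib(6)=8, fib(7)=13, fib(8)=21, fib(9)=34, fib(10)=55, fib(11)=89
= 89


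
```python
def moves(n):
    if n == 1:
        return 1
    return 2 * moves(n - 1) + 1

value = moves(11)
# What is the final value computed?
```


moves(11)
= 2 * moves(10) + 1
= 2 * (2 * moves(9) + 1) + 1
= 2 * (2 * (2 * moves(8) + 1) + 1) + 1
= 2 * (2 * (2 * (2 * moves(7) + 1) + 1) + 1) + 1
= 2 * (2 * (2 * (2 * (2 * moves(6) + 1) + 1) + 1) + 1) + 1
= 2 * (2 * (2 * (2 * (2 * (2 * moves(5) + 1) + 1) + 1) + 1) + 1) + 1
= 2 * (2 * (2 * (2 * (2 * (2 * (2 * moves(4) + 1) + 1) + 1) + 1) + 1) + 1) + 1
= 2 * (2 * (2 * (2 * (2 * (2 * (2 * (2 * moves(3) + 1) + 1) + 1) + 1) + 1) + 1) + 1) + 1
= 2 * (2 * (2 * (2 * (2 * (2 * (2 * (2 * (2 * moves(2) + 1) + 1) + 1) + 1) + 1) + 1) + 1) + 1) + 1
= 2 * (2 * (2 * (2 * (2 * (2 * (2 * (2 * (2 * (2 * moves(1) + 1) + 1) + 1) + 1) + 1) + 1) + 1) + 1) + 1) + 1
Now compute bottom-up:
moves(1) = 1
moves(2) = 2 * 1 + 1 = 3
moves(3) = 2 * 3 + 1 = 7
moves(4) = 2 * 7 + 1 = 15
moves(5) = 2 * 15 + 1 = 31
moves(6) = 2 * 31 + 1 = 63
moves(7) = 2 * 63 + 1 = 127
moves(8) = 2 * 127 + 1 = 255
moves(9) = 2 * 255 + 1 = 511
moves(10) = 2 * 511 + 1 = 1023
moves(11) = 2 * 1023 + 1 = 2047
= 2047


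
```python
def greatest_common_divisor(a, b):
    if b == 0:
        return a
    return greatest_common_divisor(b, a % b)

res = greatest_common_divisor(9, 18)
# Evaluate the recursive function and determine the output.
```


greatest_common_divisor(9, 18)
= greatest_common_divisor(18, 9 % 18) = greatest_common_divisor(18, 9)
= greatest_common_divisor(9, 18 % 9) = greatest_common_divisor(9, 0)
b == 0, return a = 9


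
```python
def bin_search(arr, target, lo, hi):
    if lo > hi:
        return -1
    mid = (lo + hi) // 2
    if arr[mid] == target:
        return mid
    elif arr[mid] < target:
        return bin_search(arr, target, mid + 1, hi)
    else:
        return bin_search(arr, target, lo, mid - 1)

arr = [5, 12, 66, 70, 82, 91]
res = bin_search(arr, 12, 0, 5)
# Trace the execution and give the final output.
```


bin_search(arr, 12, 0, 5)
lo=0, hi=5, mid=2, arr[mid]=66
66 > 12, search left half
lo=0, hi=1, mid=0, arr[mid]=5
5 < 12, search right half
lo=1, hi=1, mid=1, arr[mid]=12
arr[1] == 12, found at index 1
= 1


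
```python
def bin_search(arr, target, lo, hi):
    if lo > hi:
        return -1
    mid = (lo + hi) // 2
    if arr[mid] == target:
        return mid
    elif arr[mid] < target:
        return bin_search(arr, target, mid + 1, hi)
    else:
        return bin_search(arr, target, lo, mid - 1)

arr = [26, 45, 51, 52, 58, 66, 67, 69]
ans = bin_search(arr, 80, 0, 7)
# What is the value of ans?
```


bin_search(arr, 80, 0, 7)
lo=0, hi=7, mid=3, arr[mid]=52
52 < 80, search right half
lo=4, hi=7, mid=5, arr[mid]=66
66 < 80, search right half
lo=6, hi=7, mid=6, arr[mid]=67
67 < 80, search right half
lo=7, hi=7, mid=7, arr[mid]=69
69 < 80, search right half
lo > hi, target not found, return -1
= -1


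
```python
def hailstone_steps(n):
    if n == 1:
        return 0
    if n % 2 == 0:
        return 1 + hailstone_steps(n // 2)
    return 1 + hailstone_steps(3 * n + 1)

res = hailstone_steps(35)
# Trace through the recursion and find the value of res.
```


hailstone_steps(35)
35 is odd -> 3*35+1 = 106 -> hailstone_steps(106)
106 is even -> hailstone_steps(53)
53 is odd -> 3*53+1 = 160 -> hailstone_steps(160)
160 is even -> hailstone_steps(80)
80 is even -> hailstone_steps(40)
40 is even -> hailstone_steps(20)
20 is even -> hailstone_steps(10)
10 is even -> hailstone_steps(5)
5 is odd -> 3*5+1 = 16 -> hailstone_steps(16)
16 is even -> hailstone_steps(8)
8 is even -> hailstone_steps(4)
4 is even -> hailstone_steps(2)
2 is even -> hailstone_steps(1)
Reached 1 after 13 steps
= 13


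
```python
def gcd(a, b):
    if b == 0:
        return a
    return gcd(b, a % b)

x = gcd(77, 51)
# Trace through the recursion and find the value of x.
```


gcd(77, 51)
= gcd(51, 77 % 51) = gcd(51, 26)
= gcd(26, 51 % 26) = gcd(26, 25)
= gcd(25, 26 % 25) = gcd(25, 1)
= gcd(1, 25 % 1) = gcd(1, 0)
b == 0, return a = 1


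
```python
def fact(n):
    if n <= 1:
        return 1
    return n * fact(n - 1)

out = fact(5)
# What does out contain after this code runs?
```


fact(5)
= 5 * fact(4)
= 5 * 4 * fact(3)
= 5 * 4 * 3 * fact(2)
= 5 * 4 * 3 * 2 * fact(1)
= 5 * 4 * 3 * 2 * 1
= 120


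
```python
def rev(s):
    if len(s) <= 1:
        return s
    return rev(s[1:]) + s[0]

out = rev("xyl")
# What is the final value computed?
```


rev("xyl")
= rev("yl") + "x"
= rev("l") + "y" + "x"
= "l" + "y" + "x"
= "lyx"


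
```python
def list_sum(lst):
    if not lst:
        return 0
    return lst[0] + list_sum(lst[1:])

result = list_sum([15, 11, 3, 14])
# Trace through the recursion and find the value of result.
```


list_sum([15, 11, 3, 14])
= 15 + list_sum([11, 3, 14])
= 15 + 11 + list_sum([3, 14])
= 15 + 11 + 3 + list_sum([14])
= 15 + 11 + 3 + 14 + list_sum([])
= 15 + 11 + 3 + 14 + 0
= 43


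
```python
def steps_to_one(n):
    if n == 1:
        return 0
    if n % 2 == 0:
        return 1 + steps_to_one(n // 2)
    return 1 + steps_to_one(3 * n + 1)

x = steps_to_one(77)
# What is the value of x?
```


steps_to_one(77)
77 is odd -> 3*77+1 = 232 -> steps_to_one(232)
232 is even -> steps_to_one(116)
116 is even -> steps_to_one(58)
58 is even -> steps_to_one(29)
29 is odd -> 3*29+1 = 88 -> steps_to_one(88)
88 is even -> steps_to_one(44)
44 is even -> steps_to_one(22)
22 is even -> steps_to_one(11)
11 is odd -> 3*11+1 = 34 -> steps_to_one(34)
34 is even -> steps_to_one(17)
17 is odd -> 3*17+1 = 52 -> steps_to_one(52)
52 is even -> steps_to_one(26)
26 is even -> steps_to_one(13)
13 is odd -> 3*13+1 = 40 -> steps_to_one(40)
40 is even -> steps_to_one(20)
20 is even -> steps_to_one(10)
10 is even -> steps_to_one(5)
5 is odd -> 3*5+1 = 16 -> steps_to_one(16)
16 is even -> steps_to_one(8)
8 is even -> steps_to_one(4)
4 is even -> steps_to_one(2)
2 is even -> steps_to_one(1)
Reached 1 after 22 steps
= 22


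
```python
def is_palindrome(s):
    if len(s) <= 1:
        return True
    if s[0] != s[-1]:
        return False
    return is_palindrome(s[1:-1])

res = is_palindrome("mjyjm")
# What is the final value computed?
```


is_palindrome("mjyjm")
"mjyjm": s[0]='m' == s[-1]='m' -> is_palindrome("jyj")
"jyj": s[0]='j' == s[-1]='j' -> is_palindrome("y")
"y": len <= 1 -> True
= True


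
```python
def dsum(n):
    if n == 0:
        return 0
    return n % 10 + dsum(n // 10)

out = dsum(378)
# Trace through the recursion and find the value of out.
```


dsum(378)
= 8 + dsum(37)
= 8 + 7 + dsum(3)
= 8 + 7 + 3 + dsum(0)
= 8 + 7 + 3 + 0
= 18


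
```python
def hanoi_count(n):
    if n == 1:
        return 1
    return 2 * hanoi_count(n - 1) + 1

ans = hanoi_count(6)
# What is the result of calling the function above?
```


hanoi_count(6)
= 2 * hanoi_count(5) + 1
= 2 * (2 * hanoi_count(4) + 1) + 1
= 2 * (2 * (2 * hanoi_count(3) + 1) + 1) + 1
= 2 * (2 * (2 * (2 * hanoi_count(2) + 1) + 1) + 1) + 1
= 2 * (2 * (2 * (2 * (2 * hanoi_count(1) + 1) + 1) + 1) + 1) + 1
Now compute bottom-up:
hanoi_count(1) = 1
hanoi_count(2) = 2 * 1 + 1 = 3
hanoi_count(3) = 2 * 3 + 1 = 7
hanoi_count(4) = 2 * 7 + 1 = 15
hanoi_count(5) = 2 * 15 + 1 = 31
hanoi_count(6) = 2 * 31 + 1 = 63
= 63


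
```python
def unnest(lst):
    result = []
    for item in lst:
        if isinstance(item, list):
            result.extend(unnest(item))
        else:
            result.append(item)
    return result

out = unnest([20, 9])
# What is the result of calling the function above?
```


unnest([20, 9])
Processing each element:
  20 is not a list -> append 20
  9 is not a list -> append 9
= [20, 9]


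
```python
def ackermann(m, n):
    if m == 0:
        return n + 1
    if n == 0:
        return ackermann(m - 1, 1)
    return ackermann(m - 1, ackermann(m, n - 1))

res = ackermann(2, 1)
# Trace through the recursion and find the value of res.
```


ackermann(2, 1)
= ackermann(1, ackermann(2, 0))
First compute ackermann(2, 0) = 3
= ackermann(1, 3)
= 5


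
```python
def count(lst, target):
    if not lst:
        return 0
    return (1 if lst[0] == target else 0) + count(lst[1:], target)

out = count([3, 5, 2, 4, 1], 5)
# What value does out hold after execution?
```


count([3, 5, 2, 4, 1], 5)
lst[0]=3 != 5: 0 + count([5, 2, 4, 1], 5)
lst[0]=5 == 5: 1 + count([2, 4, 1], 5)
lst[0]=2 != 5: 0 + count([4, 1], 5)
lst[0]=4 != 5: 0 + count([1], 5)
lst[0]=1 != 5: 0 + count([], 5)
= 1


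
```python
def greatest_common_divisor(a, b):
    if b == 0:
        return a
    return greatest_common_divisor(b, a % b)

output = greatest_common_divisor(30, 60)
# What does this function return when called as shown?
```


greatest_common_divisor(30, 60)
= greatest_common_divisor(60, 30 % 60) = greatest_common_divisor(60, 30)
= greatest_common_divisor(30, 60 % 30) = greatest_common_divisor(30, 0)
b == 0, return a = 30


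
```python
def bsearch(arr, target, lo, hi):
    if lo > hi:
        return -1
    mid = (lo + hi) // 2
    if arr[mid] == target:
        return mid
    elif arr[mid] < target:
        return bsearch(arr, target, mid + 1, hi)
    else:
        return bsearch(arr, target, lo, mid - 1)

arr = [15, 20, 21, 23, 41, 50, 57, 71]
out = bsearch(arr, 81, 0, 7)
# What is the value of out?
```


bsearch(arr, 81, 0, 7)
lo=0, hi=7, mid=3, arr[mid]=23
23 < 81, search right half
lo=4, hi=7, mid=5, arr[mid]=50
50 < 81, search right half
lo=6, hi=7, mid=6, arr[mid]=57
57 < 81, search right half
lo=7, hi=7, mid=7, arr[mid]=71
71 < 81, search right half
lo > hi, target not found, return -1
= -1


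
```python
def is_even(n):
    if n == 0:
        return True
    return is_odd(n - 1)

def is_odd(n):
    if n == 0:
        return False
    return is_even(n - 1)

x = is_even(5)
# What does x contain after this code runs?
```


is_even(5)
= is_odd(4)
= is_even(3)
= is_odd(2)
= is_even(1)
= is_odd(0)
n == 0: return False
= False


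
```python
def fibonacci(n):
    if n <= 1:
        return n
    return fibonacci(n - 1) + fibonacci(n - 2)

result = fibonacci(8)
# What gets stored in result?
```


fibonacci(8)
= fibonacci(7) + fibonacci(6)
= (fibonacci(6) + fibonacci(5)) + fibonacci(6)
Computing bottom-up: fibonacci(0)=0, fibonacci(1)=1, fibonacci(2)=1, fibonacci(3)=2, fibonacci(4)=3, fibonacci(5)=5, fibonacci(6)=8, fibonacci(7)=13, fibonacci(8)=21
= 21


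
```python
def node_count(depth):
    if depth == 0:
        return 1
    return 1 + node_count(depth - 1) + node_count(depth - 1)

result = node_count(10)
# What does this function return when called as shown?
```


node_count(10)
= 1 + node_count(9) + node_count(9)
= 1 + 2 * node_count(9)
node_count(k) = 2^(k+1) - 1
node_count(0) = 1
node_count(1) = 3
node_count(2) = 7
node_count(3) = 15
node_count(4) = 31
node_count(10) = 2^11 - 1 = 2047


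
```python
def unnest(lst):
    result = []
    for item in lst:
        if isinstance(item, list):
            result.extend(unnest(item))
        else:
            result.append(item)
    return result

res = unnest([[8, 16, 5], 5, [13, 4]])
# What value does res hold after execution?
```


unnest([[8, 16, 5], 5, [13, 4]])
Processing each element:
  [8, 16, 5] is a list -> unnest recursively -> [8, 16, 5]
  5 is not a list -> append 5
  [13, 4] is a list -> unnest recursively -> [13, 4]
= [8, 16, 5, 5, 13, 4]


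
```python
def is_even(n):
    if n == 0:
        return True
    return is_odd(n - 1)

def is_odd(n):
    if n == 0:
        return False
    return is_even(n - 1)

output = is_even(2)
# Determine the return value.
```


is_even(2)
= is_odd(1)
= is_even(0)
n == 0: return True
= True


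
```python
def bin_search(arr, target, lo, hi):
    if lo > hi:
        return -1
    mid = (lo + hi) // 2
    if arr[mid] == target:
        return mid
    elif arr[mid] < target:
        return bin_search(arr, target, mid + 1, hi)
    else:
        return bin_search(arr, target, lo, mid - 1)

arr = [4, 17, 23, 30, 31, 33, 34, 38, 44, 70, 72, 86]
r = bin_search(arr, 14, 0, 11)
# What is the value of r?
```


bin_search(arr, 14, 0, 11)
lo=0, hi=11, mid=5, arr[mid]=33
33 > 14, search left half
lo=0, hi=4, mid=2, arr[mid]=23
23 > 14, search left half
lo=0, hi=1, mid=0, arr[mid]=4
4 < 14, search right half
lo=1, hi=1, mid=1, arr[mid]=17
17 > 14, search left half
lo > hi, target not found, return -1
= -1


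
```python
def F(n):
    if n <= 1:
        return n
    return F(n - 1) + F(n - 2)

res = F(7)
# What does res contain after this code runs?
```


F(7)
= F(6) + F(5)
= (F(5) + F(4)) + F(5)
Computing bottom-up: F(0)=0, F(1)=1, F(2)=1, F(3)=2, F(4)=3, F(5)=5, F(6)=8, F(7)=13
= 13


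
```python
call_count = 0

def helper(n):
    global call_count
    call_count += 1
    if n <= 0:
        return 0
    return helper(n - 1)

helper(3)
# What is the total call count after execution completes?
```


helper(3) calls helper(2) calls ... calls helper(0)
Total calls: 3 + 1 (for base case) = 4


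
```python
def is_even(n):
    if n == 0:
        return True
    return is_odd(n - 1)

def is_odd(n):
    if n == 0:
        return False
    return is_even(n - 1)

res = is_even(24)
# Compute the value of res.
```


is_even(24)
= is_odd(23)
= is_even(22)
= is_odd(21)
= is_even(20)
= is_odd(19)
= is_even(18)
= is_odd(17)
= is_even(16)
= is_odd(15)
= is_even(14)
= is_odd(13)
= is_even(12)
= is_odd(11)
= is_even(10)
= is_odd(9)
= is_even(8)
= is_odd(7)
= is_even(6)
= is_odd(5)
= is_even(4)
= is_odd(3)
= is_even(2)
= is_odd(1)
= is_even(0)
n == 0: return True
= True


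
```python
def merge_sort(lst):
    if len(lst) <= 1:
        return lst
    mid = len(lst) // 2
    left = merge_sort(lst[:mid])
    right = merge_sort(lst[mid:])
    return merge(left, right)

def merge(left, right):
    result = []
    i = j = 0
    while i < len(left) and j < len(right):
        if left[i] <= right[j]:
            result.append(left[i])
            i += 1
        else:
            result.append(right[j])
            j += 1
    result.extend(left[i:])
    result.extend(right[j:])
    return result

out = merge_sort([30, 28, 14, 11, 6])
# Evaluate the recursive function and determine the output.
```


merge_sort([30, 28, 14, 11, 6])
Split into [30, 28] and [14, 11, 6]
Left sorted: [28, 30]
Right sorted: [6, 11, 14]
Merge [28, 30] and [6, 11, 14]
= [6, 11, 14, 28, 30]


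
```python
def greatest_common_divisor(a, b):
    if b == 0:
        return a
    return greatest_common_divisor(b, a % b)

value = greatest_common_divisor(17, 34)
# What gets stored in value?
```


greatest_common_divisor(17, 34)
= greatest_common_divisor(34, 17 % 34) = greatest_common_divisor(34, 17)
= greatest_common_divisor(17, 34 % 17) = greatest_common_divisor(17, 0)
b == 0, return a = 17


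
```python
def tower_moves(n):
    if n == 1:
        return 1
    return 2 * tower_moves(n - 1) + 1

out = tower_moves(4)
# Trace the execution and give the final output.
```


tower_moves(4)
= 2 * tower_moves(3) + 1
= 2 * (2 * tower_moves(2) + 1) + 1
= 2 * (2 * (2 * tower_moves(1) + 1) + 1) + 1
Now compute bottom-up:
tower_moves(1) = 1
tower_moves(2) = 2 * 1 + 1 = 3
tower_moves(3) = 2 * 3 + 1 = 7
tower_moves(4) = 2 * 7 + 1 = 15
= 15


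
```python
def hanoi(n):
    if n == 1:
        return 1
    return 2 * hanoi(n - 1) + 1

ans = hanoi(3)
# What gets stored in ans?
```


hanoi(3)
= 2 * hanoi(2) + 1
= 2 * (2 * hanoi(1) + 1) + 1
Now compute bottom-up:
hanoi(1) = 1
hanoi(2) = 2 * 1 + 1 = 3
hanoi(3) = 2 * 3 + 1 = 7
= 7


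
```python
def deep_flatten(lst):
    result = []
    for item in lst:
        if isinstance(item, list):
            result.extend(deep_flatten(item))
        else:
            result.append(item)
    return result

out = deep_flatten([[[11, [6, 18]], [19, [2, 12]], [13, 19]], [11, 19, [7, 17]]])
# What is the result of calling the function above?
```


deep_flatten([[[11, [6, 18]], [19, [2, 12]], [13, 19]], [11, 19, [7, 17]]])
Processing each element:
  [[11, [6, 18]], [19, [2, 12]], [13, 19]] is a list -> deep_flatten recursively -> [11, 6, 18, 19, 2, 12, 13, 19]
  [11, 19, [7, 17]] is a list -> deep_flatten recursively -> [11, 19, 7, 17]
= [11, 6, 18, 19, 2, 12, 13, 19, 11, 19, 7, 17]


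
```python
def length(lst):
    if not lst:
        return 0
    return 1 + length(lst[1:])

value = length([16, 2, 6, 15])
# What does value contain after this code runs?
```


length([16, 2, 6, 15])
= 1 + length([2, 6, 15])
= 1 + 1 + length([6, 15])
= 1 + 1 + 1 + length([15])
= 1 + 1 + 1 + 1 + length([])
= 1 + 1 + 1 + 1 + 0
= 4


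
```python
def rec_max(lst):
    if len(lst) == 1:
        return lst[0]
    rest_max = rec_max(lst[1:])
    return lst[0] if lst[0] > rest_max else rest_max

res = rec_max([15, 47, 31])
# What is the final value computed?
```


rec_max([15, 47, 31])
= compare 15 with rec_max([47, 31])
= compare 47 with rec_max([31])
Base: rec_max([31]) = 31
compare 47 with 31: max = 47
compare 15 with 47: max = 47
= 47


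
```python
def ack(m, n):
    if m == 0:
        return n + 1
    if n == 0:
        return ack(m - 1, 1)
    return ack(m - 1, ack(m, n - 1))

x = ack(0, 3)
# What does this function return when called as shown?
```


ack(0, 3)
m == 0: return 3 + 1 = 4
= 4


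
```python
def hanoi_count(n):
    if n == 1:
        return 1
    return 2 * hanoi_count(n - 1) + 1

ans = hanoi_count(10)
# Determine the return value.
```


hanoi_count(10)
= 2 * hanoi_count(9) + 1
= 2 * (2 * hanoi_count(8) + 1) + 1
= 2 * (2 * (2 * hanoi_count(7) + 1) + 1) + 1
= 2 * (2 * (2 * (2 * hanoi_count(6) + 1) + 1) + 1) + 1
= 2 * (2 * (2 * (2 * (2 * hanoi_count(5) + 1) + 1) + 1) + 1) + 1
= 2 * (2 * (2 * (2 * (2 * (2 * hanoi_count(4) + 1) + 1) + 1) + 1) + 1) + 1
= 2 * (2 * (2 * (2 * (2 * (2 * (2 * hanoi_count(3) + 1) + 1) + 1) + 1) + 1) + 1) + 1
= 2 * (2 * (2 * (2 * (2 * (2 * (2 * (2 * hanoi_count(2) + 1) + 1) + 1) + 1) + 1) + 1) + 1) + 1
= 2 * (2 * (2 * (2 * (2 * (2 * (2 * (2 * (2 * hanoi_count(1) + 1) + 1) + 1) + 1) + 1) + 1) + 1) + 1) + 1
Now compute bottom-up:
hanoi_count(1) = 1
hanoi_count(2) = 2 * 1 + 1 = 3
hanoi_count(3) = 2 * 3 + 1 = 7
hanoi_count(4) = 2 * 7 + 1 = 15
hanoi_count(5) = 2 * 15 + 1 = 31
hanoi_count(6) = 2 * 31 + 1 = 63
hanoi_count(7) = 2 * 63 + 1 = 127
hanoi_count(8) = 2 * 127 + 1 = 255
hanoi_count(9) = 2 * 255 + 1 = 511
hanoi_count(10) = 2 * 511 + 1 = 1023
= 1023


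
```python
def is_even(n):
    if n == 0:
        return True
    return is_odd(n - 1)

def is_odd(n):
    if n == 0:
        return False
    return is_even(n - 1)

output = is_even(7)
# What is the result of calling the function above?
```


is_even(7)
= is_odd(6)
= is_even(5)
= is_odd(4)
= is_even(3)
= is_odd(2)
= is_even(1)
= is_odd(0)
n == 0: return False
= False


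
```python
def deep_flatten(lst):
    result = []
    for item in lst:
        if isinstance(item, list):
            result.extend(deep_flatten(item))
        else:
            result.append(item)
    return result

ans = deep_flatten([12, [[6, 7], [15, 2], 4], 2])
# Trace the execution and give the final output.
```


deep_flatten([12, [[6, 7], [15, 2], 4], 2])
Processing each element:
  12 is not a list -> append 12
  [[6, 7], [15, 2], 4] is a list -> deep_flatten recursively -> [6, 7, 15, 2, 4]
  2 is not a list -> append 2
= [12, 6, 7, 15, 2, 4, 2]


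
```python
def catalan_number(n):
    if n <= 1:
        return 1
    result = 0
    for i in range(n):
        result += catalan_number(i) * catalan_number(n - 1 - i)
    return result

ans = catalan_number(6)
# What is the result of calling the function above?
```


catalan_number(6)
= sum of catalan_number(i) * catalan_number(6-1-i) for i in 0..5
First compute sub-values bottom-up:
  catalan_number(0) = 1, catalan_number(1) = 1
  catalan_number(2) = 1*1 + 1*1 = 2
  catalan_number(3) = 1*2 + 1*1 + 2*1 = 5
  catalan_number(4) = 1*5 + 1*2 + 2*1 + 5*1 = 14
  catalan_number(5) = 1*14 + 1*5 + 2*2 + 5*1 + 14*1 = 42
Now catalan_number(6):
  catalan_number(0)*catalan_number(5) = 1*42 = 42
  catalan_number(1)*catalan_number(4) = 1*14 = 14
  catalan_number(2)*catalan_number(3) = 2*5 = 10
  catalan_number(3)*catalan_number(2) = 5*2 = 10
  catalan_number(4)*catalan_number(1) = 14*1 = 14
  catalan_number(5)*catalan_number(0) = 42*1 = 42
= 42 + 14 + 10 + 10 + 14 + 42
= 132


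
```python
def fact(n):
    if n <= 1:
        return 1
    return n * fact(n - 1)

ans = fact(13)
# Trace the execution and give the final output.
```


fact(13)
= 13 * fact(12)
= 13 * 12 * fact(11)
= 13 * 12 * 11 * fact(10)
= 13 * 12 * 11 * 10 * fact(9)
= 13 * 12 * 11 * 10 * 9 * fact(8)
= 13 * 12 * 11 * 10 * 9 * 8 * fact(7)
= 13 * 12 * 11 * 10 * 9 * 8 * 7 * fact(6)
= 13 * 12 * 11 * 10 * 9 * 8 * 7 * 6 * fact(5)
= 13 * 12 * 11 * 10 * 9 * 8 * 7 * 6 * 5 * fact(4)
= 13 * 12 * 11 * 10 * 9 * 8 * 7 * 6 * 5 * 4 * fact(3)
= 13 * 12 * 11 * 10 * 9 * 8 * 7 * 6 * 5 * 4 * 3 * fact(2)
= 13 * 12 * 11 * 10 * 9 * 8 * 7 * 6 * 5 * 4 * 3 * 2 * fact(1)
= 13 * 12 * 11 * 10 * 9 * 8 * 7 * 6 * 5 * 4 * 3 * 2 * 1
= 6227020800


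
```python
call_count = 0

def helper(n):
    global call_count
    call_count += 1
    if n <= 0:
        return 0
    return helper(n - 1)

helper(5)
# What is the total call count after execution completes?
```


helper(5) calls helper(4) calls ... calls helper(0)
Total calls: 5 + 1 (for base case) = 6


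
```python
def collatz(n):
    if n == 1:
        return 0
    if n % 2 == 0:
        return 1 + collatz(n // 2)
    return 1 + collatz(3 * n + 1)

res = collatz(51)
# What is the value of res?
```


collatz(51)
51 is odd -> 3*51+1 = 154 -> collatz(154)
154 is even -> collatz(77)
77 is odd -> 3*77+1 = 232 -> collatz(232)
232 is even -> collatz(116)
116 is even -> collatz(58)
58 is even -> collatz(29)
29 is odd -> 3*29+1 = 88 -> collatz(88)
88 is even -> collatz(44)
44 is even -> collatz(22)
22 is even -> collatz(11)
11 is odd -> 3*11+1 = 34 -> collatz(34)
34 is even -> collatz(17)
17 is odd -> 3*17+1 = 52 -> collatz(52)
52 is even -> collatz(26)
26 is even -> collatz(13)
13 is odd -> 3*13+1 = 40 -> collatz(40)
40 is even -> collatz(20)
20 is even -> collatz(10)
10 is even -> collatz(5)
5 is odd -> 3*5+1 = 16 -> collatz(16)
16 is even -> collatz(8)
8 is even -> collatz(4)
4 is even -> collatz(2)
2 is even -> collatz(1)
Reached 1 after 24 steps
= 24


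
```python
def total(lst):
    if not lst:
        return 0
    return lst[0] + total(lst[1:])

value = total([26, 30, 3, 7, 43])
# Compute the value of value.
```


total([26, 30, 3, 7, 43])
= 26 + total([30, 3, 7, 43])
= 26 + 30 + total([3, 7, 43])
= 26 + 30 + 3 + total([7, 43])
= 26 + 30 + 3 + 7 + total([43])
= 26 + 30 + 3 + 7 + 43 + total([])
= 26 + 30 + 3 + 7 + 43 + 0
= 109


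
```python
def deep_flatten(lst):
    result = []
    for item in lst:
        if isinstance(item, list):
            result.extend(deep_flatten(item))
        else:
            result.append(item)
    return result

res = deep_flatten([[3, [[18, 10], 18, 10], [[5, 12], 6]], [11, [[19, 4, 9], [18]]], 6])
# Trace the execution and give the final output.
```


deep_flatten([[3, [[18, 10], 18, 10], [[5, 12], 6]], [11, [[19, 4, 9], [18]]], 6])
Processing each element:
  [3, [[18, 10], 18, 10], [[5, 12], 6]] is a list -> deep_flatten recursively -> [3, 18, 10, 18, 10, 5, 12, 6]
  [11, [[19, 4, 9], [18]]] is a list -> deep_flatten recursively -> [11, 19, 4, 9, 18]
  6 is not a list -> append 6
= [3, 18, 10, 18, 10, 5, 12, 6, 11, 19, 4, 9, 18, 6]


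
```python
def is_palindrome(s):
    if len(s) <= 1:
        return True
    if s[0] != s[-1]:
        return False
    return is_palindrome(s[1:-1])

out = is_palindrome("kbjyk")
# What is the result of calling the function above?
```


is_palindrome("kbjyk")
"kbjyk": s[0]='k' == s[-1]='k' -> is_palindrome("bjy")
"bjy": s[0]='b' != s[-1]='y' -> False
= False


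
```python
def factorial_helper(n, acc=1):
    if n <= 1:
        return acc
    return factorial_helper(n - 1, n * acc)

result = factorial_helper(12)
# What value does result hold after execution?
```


factorial_helper(12, 1)
= factorial_helper(11, 12 * 1) = factorial_helper(11, 12)
= factorial_helper(10, 11 * 12) = factorial_helper(10, 132)
= factorial_helper(9, 10 * 132) = factorial_helper(9, 1320)
= factorial_helper(8, 9 * 1320) = factorial_helper(8, 11880)
= factorial_helper(7, 8 * 11880) = factorial_helper(7, 95040)
= factorial_helper(6, 7 * 95040) = factorial_helper(6, 665280)
= factorial_helper(5, 6 * 665280) = factorial_helper(5, 3991680)
= factorial_helper(4, 5 * 3991680) = factorial_helper(4, 19958400)
= factorial_helper(3, 4 * 19958400) = factorial_helper(3, 79833600)
= factorial_helper(2, 3 * 79833600) = factorial_helper(2, 239500800)
= factorial_helper(1, 2 * 239500800) = factorial_helper(1, 479001600)
n <= 1, return acc = 479001600
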